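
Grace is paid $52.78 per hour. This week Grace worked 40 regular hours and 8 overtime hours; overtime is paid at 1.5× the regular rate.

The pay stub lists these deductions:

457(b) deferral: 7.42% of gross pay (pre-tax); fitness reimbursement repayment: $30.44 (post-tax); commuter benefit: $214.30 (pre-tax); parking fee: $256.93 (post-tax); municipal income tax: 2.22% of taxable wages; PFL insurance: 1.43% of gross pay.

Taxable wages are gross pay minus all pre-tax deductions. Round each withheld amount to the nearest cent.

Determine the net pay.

Regular pay: 40 × $52.78 = $2,111.20
Overtime pay: 8 × $52.78 × 1.5 = $633.36
Gross pay = $2,111.20 + $633.36 = $2,744.56
Commuter benefit: $214.30
457(b) deferral: $2,744.56 × 0.0742 = $203.65
Pre-tax total = $214.30 + $203.65 = $417.95
Taxable wages = $2,744.56 − $417.95 = $2,326.61
Municipal income tax: $2,326.61 × 0.0222 = $51.65
PFL insurance: $2,744.56 × 0.0143 = $39.25
Parking fee: $256.93
Fitness reimbursement repayment: $30.44
Total deductions = $214.30 + $203.65 + $51.65 + $39.25 + $256.93 + $30.44 = $796.22
Net pay = $2,744.56 − $796.22 = $1,948.34

$1,948.34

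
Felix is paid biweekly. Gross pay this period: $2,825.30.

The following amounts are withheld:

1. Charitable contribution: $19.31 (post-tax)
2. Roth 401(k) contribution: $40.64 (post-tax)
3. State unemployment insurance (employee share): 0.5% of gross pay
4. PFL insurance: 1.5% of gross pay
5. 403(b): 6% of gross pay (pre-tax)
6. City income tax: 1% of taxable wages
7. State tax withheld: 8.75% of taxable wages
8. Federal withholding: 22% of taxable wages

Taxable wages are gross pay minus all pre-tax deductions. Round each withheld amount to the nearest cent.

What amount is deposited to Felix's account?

$1,696.11

403(b): $2,825.30 × 0.06 = $169.52
Taxable wages = $2,825.30 − $169.52 = $2,655.78
State tax withheld: $2,655.78 × 0.0875 = $232.38
Federal withholding: $2,655.78 × 0.22 = $584.27
City income tax: $2,655.78 × 0.01 = $26.56
State unemployment insurance (employee share): $2,825.30 × 0.005 = $14.13
PFL insurance: $2,825.30 × 0.015 = $42.38
Roth 401(k) contribution: $40.64
Charitable contribution: $19.31
Total deductions = $169.52 + $232.38 + $584.27 + $26.56 + $14.13 + $42.38 + $40.64 + $19.31 = $1,129.19
Net pay = $2,825.30 − $1,129.19 = $1,696.11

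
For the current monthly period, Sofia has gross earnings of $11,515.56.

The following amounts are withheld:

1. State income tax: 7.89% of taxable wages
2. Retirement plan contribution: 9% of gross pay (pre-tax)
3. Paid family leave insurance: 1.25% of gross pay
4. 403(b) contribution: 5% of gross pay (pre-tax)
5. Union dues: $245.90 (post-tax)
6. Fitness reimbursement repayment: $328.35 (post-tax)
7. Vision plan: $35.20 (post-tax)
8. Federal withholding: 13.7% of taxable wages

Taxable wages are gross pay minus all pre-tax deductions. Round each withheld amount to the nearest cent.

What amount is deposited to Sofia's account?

$7,011.85

Retirement plan contribution: $11,515.56 × 0.09 = $1,036.40
403(b) contribution: $11,515.56 × 0.05 = $575.78
Pre-tax total = $1,036.40 + $575.78 = $1,612.18
Taxable wages = $11,515.56 − $1,612.18 = $9,903.38
Federal withholding: $9,903.38 × 0.137 = $1,356.76
State income tax: $9,903.38 × 0.0789 = $781.38
Paid family leave insurance: $11,515.56 × 0.0125 = $143.94
Vision plan: $35.20
Fitness reimbursement repayment: $328.35
Union dues: $245.90
Total deductions = $1,036.40 + $575.78 + $1,356.76 + $781.38 + $143.94 + $35.20 + $328.35 + $245.90 = $4,503.71
Net pay = $11,515.56 − $4,503.71 = $7,011.85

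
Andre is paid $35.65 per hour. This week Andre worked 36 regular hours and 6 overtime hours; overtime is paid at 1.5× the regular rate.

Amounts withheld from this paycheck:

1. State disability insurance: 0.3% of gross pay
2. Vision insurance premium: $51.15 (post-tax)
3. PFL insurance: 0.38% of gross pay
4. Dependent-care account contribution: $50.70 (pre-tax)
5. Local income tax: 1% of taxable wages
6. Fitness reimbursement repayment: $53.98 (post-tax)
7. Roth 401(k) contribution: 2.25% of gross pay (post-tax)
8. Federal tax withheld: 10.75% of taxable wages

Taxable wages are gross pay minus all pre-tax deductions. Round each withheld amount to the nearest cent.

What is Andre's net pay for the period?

Regular pay: 36 × $35.65 = $1283.40
Overtime pay: 6 × $35.65 × 1.5 = $320.85
Gross pay = $1283.40 + $320.85 = $1604.25
Dependent-care account contribution: $50.70
Taxable wages = $1604.25 − $50.70 = $1553.55
Federal tax withheld: $1553.55 × 0.1075 = $167.01
Local income tax: $1553.55 × 0.01 = $15.54
PFL insurance: $1604.25 × 0.0038 = $6.10
State disability insurance: $1604.25 × 0.003 = $4.81
Fitness reimbursement repayment: $53.98
Roth 401(k) contribution: $1604.25 × 0.0225 = $36.10
Vision insurance premium: $51.15
Total deductions = $50.70 + $167.01 + $15.54 + $6.10 + $4.81 + $53.98 + $36.10 + $51.15 = $385.39
Net pay = $1604.25 − $385.39 = $1218.86

$1218.86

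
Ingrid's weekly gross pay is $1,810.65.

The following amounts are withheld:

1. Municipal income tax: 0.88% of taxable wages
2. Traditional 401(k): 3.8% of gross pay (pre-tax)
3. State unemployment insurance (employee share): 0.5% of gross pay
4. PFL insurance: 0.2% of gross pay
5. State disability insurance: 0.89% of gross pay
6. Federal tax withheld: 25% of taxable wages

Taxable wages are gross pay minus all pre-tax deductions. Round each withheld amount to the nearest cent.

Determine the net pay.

$1,262.28

Traditional 401(k): $1,810.65 × 0.038 = $68.80
Taxable wages = $1,810.65 − $68.80 = $1,741.85
Municipal income tax: $1,741.85 × 0.0088 = $15.33
Federal tax withheld: $1,741.85 × 0.25 = $435.46
State unemployment insurance (employee share): $1,810.65 × 0.005 = $9.05
PFL insurance: $1,810.65 × 0.002 = $3.62
State disability insurance: $1,810.65 × 0.0089 = $16.11
Total deductions = $68.80 + $15.33 + $435.46 + $9.05 + $3.62 + $16.11 = $548.37
Net pay = $1,810.65 − $548.37 = $1,262.28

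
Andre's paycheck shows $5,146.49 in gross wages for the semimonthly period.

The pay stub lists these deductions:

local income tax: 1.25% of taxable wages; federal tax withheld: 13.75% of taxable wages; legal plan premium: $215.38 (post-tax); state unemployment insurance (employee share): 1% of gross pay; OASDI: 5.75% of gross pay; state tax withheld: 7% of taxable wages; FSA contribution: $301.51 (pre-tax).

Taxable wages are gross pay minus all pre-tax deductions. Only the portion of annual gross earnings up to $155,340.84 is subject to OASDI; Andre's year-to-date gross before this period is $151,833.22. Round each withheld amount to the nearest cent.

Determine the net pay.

$3,310.56

FSA contribution: $301.51
Taxable wages = $5,146.49 − $301.51 = $4,844.98
Local income tax: $4,844.98 × 0.0125 = $60.56
Federal tax withheld: $4,844.98 × 0.1375 = $666.18
State tax withheld: $4,844.98 × 0.07 = $339.15
State unemployment insurance (employee share): $5,146.49 × 0.01 = $51.46
OASDI: only $155,340.84 − $151,833.22 = $3,507.62 of this check is subject → $3,507.62 × 0.0575 = $201.69
Legal plan premium: $215.38
Total deductions = $301.51 + $60.56 + $666.18 + $339.15 + $51.46 + $201.69 + $215.38 = $1,835.93
Net pay = $5,146.49 − $1,835.93 = $3,310.56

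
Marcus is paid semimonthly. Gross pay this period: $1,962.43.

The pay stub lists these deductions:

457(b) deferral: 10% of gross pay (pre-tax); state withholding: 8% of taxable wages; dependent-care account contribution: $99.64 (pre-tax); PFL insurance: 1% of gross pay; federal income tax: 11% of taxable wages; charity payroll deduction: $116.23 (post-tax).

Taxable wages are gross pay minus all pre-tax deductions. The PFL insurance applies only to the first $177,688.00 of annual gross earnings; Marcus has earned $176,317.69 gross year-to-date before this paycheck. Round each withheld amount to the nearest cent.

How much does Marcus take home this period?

$1,219.98

Dependent-care account contribution: $99.64
457(b) deferral: $1,962.43 × 0.1 = $196.24
Pre-tax total = $99.64 + $196.24 = $295.88
Taxable wages = $1,962.43 − $295.88 = $1,666.55
Federal income tax: $1,666.55 × 0.11 = $183.32
State withholding: $1,666.55 × 0.08 = $133.32
PFL insurance: only $177,688.00 − $176,317.69 = $1,370.31 of this check is subject → $1,370.31 × 0.01 = $13.70
Charity payroll deduction: $116.23
Total deductions = $99.64 + $196.24 + $183.32 + $133.32 + $13.70 + $116.23 = $742.45
Net pay = $1,962.43 − $742.45 = $1,219.98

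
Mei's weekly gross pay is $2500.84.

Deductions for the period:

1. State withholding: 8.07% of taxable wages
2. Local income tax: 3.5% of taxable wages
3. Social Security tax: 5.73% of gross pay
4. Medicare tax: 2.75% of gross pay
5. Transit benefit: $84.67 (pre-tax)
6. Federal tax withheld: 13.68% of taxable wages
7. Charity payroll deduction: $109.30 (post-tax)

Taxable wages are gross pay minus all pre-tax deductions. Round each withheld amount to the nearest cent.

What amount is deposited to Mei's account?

Transit benefit: $84.67
Taxable wages = $2500.84 − $84.67 = $2416.17
State withholding: $2416.17 × 0.0807 = $194.98
Federal tax withheld: $2416.17 × 0.1368 = $330.53
Local income tax: $2416.17 × 0.035 = $84.57
Social Security tax: $2500.84 × 0.0573 = $143.30
Medicare tax: $2500.84 × 0.0275 = $68.77
Charity payroll deduction: $109.30
Total deductions = $84.67 + $194.98 + $330.53 + $84.57 + $143.30 + $68.77 + $109.30 = $1016.12
Net pay = $2500.84 − $1016.12 = $1484.72

$1484.72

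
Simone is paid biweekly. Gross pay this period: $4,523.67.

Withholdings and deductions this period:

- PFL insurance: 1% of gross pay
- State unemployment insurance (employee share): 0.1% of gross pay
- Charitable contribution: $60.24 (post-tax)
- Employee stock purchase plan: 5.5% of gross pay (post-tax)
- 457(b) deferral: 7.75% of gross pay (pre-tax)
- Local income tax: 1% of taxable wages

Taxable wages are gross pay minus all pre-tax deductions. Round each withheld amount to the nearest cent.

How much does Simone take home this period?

457(b) deferral: $4,523.67 × 0.0775 = $350.58
Taxable wages = $4,523.67 − $350.58 = $4,173.09
Local income tax: $4,173.09 × 0.01 = $41.73
State unemployment insurance (employee share): $4,523.67 × 0.001 = $4.52
PFL insurance: $4,523.67 × 0.01 = $45.24
Charitable contribution: $60.24
Employee stock purchase plan: $4,523.67 × 0.055 = $248.80
Total deductions = $350.58 + $41.73 + $4.52 + $45.24 + $60.24 + $248.80 = $751.11
Net pay = $4,523.67 − $751.11 = $3,772.56

$3,772.56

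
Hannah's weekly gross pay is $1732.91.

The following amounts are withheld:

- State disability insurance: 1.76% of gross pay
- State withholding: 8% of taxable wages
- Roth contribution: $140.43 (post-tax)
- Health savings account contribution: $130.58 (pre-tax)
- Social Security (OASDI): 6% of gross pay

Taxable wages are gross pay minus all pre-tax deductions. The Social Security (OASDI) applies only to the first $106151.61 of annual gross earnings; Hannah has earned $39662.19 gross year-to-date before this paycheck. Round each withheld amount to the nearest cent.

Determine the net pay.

$1199.24

Health savings account contribution: $130.58
Taxable wages = $1732.91 − $130.58 = $1602.33
State withholding: $1602.33 × 0.08 = $128.19
Social Security (OASDI): cap not yet reached, full $1732.91 is subject → $1732.91 × 0.06 = $103.97
State disability insurance: $1732.91 × 0.0176 = $30.50
Roth contribution: $140.43
Total deductions = $130.58 + $128.19 + $103.97 + $30.50 + $140.43 = $533.67
Net pay = $1732.91 − $533.67 = $1199.24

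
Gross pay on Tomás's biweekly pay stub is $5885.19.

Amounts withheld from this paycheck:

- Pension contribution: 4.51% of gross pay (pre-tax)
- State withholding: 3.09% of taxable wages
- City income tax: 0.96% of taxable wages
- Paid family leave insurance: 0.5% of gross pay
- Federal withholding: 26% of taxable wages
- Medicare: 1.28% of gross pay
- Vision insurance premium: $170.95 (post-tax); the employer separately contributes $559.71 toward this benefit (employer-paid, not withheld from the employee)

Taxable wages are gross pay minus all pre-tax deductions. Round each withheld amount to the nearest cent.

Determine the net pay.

$3655.32

Pension contribution: $5885.19 × 0.0451 = $265.42
Taxable wages = $5885.19 − $265.42 = $5619.77
Federal withholding: $5619.77 × 0.26 = $1461.14
State withholding: $5619.77 × 0.0309 = $173.65
City income tax: $5619.77 × 0.0096 = $53.95
Paid family leave insurance: $5885.19 × 0.005 = $29.43
Medicare: $5885.19 × 0.0128 = $75.33
Vision insurance premium: $170.95
(Employer's $559.71 toward vision insurance premium is not withheld from the employee.)
Total deductions = $265.42 + $1461.14 + $173.65 + $53.95 + $29.43 + $75.33 + $170.95 = $2229.87
Net pay = $5885.19 − $2229.87 = $3655.32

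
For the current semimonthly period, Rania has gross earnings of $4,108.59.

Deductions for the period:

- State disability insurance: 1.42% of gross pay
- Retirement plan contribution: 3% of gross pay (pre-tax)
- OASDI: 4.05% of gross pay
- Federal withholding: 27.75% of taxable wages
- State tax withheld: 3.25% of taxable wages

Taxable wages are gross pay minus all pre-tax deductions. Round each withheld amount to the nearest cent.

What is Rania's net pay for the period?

Retirement plan contribution: $4,108.59 × 0.03 = $123.26
Taxable wages = $4,108.59 − $123.26 = $3,985.33
State tax withheld: $3,985.33 × 0.0325 = $129.52
Federal withholding: $3,985.33 × 0.2775 = $1,105.93
OASDI: $4,108.59 × 0.0405 = $166.40
State disability insurance: $4,108.59 × 0.0142 = $58.34
Total deductions = $123.26 + $129.52 + $1,105.93 + $166.40 + $58.34 = $1,583.45
Net pay = $4,108.59 − $1,583.45 = $2,525.14

$2,525.14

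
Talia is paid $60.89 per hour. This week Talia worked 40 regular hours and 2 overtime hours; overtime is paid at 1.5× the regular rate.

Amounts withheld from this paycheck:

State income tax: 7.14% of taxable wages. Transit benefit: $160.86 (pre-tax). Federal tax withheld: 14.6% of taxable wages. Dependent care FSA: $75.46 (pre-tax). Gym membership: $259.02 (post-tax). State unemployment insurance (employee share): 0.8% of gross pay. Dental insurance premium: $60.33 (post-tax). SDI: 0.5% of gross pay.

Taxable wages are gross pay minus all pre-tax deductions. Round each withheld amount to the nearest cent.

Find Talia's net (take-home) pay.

$1,510.73

Regular pay: 40 × $60.89 = $2,435.60
Overtime pay: 2 × $60.89 × 1.5 = $182.67
Gross pay = $2,435.60 + $182.67 = $2,618.27
Transit benefit: $160.86
Dependent care FSA: $75.46
Pre-tax total = $160.86 + $75.46 = $236.32
Taxable wages = $2,618.27 − $236.32 = $2,381.95
State income tax: $2,381.95 × 0.0714 = $170.07
Federal tax withheld: $2,381.95 × 0.146 = $347.76
State unemployment insurance (employee share): $2,618.27 × 0.008 = $20.95
SDI: $2,618.27 × 0.005 = $13.09
Gym membership: $259.02
Dental insurance premium: $60.33
Total deductions = $160.86 + $75.46 + $170.07 + $347.76 + $20.95 + $13.09 + $259.02 + $60.33 = $1,107.54
Net pay = $2,618.27 − $1,107.54 = $1,510.73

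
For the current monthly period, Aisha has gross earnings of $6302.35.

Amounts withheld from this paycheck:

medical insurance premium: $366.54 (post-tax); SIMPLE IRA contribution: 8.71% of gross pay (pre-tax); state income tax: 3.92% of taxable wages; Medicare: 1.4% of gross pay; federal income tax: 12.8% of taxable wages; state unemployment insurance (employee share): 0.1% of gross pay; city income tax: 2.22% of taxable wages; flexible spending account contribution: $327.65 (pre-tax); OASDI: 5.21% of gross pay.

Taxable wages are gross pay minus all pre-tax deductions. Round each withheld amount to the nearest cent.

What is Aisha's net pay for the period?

SIMPLE IRA contribution: $6302.35 × 0.0871 = $548.93
Flexible spending account contribution: $327.65
Pre-tax total = $548.93 + $327.65 = $876.58
Taxable wages = $6302.35 − $876.58 = $5425.77
City income tax: $5425.77 × 0.0222 = $120.45
Federal income tax: $5425.77 × 0.128 = $694.50
State income tax: $5425.77 × 0.0392 = $212.69
Medicare: $6302.35 × 0.014 = $88.23
State unemployment insurance (employee share): $6302.35 × 0.001 = $6.30
OASDI: $6302.35 × 0.0521 = $328.35
Medical insurance premium: $366.54
Total deductions = $548.93 + $327.65 + $120.45 + $694.50 + $212.69 + $88.23 + $6.30 + $328.35 + $366.54 = $2693.64
Net pay = $6302.35 − $2693.64 = $3608.71

$3608.71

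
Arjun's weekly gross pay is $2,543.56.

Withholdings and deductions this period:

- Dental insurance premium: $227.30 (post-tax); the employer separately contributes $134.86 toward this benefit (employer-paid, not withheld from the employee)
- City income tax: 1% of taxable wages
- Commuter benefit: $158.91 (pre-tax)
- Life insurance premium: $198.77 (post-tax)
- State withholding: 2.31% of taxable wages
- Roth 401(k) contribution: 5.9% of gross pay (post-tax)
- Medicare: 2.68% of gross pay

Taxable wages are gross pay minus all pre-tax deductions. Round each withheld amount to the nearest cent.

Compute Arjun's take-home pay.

$1,661.40

Commuter benefit: $158.91
Taxable wages = $2,543.56 − $158.91 = $2,384.65
State withholding: $2,384.65 × 0.0231 = $55.09
City income tax: $2,384.65 × 0.01 = $23.85
Medicare: $2,543.56 × 0.0268 = $68.17
Life insurance premium: $198.77
Roth 401(k) contribution: $2,543.56 × 0.059 = $150.07
Dental insurance premium: $227.30
(Employer's $134.86 toward dental insurance premium is not withheld from the employee.)
Total deductions = $158.91 + $55.09 + $23.85 + $68.17 + $198.77 + $150.07 + $227.30 = $882.16
Net pay = $2,543.56 − $882.16 = $1,661.40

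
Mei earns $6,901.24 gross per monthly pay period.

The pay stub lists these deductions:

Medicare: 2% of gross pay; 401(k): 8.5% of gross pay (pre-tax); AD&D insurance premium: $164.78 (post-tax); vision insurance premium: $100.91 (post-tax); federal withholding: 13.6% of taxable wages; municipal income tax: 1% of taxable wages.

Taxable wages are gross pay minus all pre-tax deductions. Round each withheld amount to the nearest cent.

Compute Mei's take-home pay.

$4,988.98

401(k): $6,901.24 × 0.085 = $586.61
Taxable wages = $6,901.24 − $586.61 = $6,314.63
Municipal income tax: $6,314.63 × 0.01 = $63.15
Federal withholding: $6,314.63 × 0.136 = $858.79
Medicare: $6,901.24 × 0.02 = $138.02
Vision insurance premium: $100.91
AD&D insurance premium: $164.78
Total deductions = $586.61 + $63.15 + $858.79 + $138.02 + $100.91 + $164.78 = $1,912.26
Net pay = $6,901.24 − $1,912.26 = $4,988.98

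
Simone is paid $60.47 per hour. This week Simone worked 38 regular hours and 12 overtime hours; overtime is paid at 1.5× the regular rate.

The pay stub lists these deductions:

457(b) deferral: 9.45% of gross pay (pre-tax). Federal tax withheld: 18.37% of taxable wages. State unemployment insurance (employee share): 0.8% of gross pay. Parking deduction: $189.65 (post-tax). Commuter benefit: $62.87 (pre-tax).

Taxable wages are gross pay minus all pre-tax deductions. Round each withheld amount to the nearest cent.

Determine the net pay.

$2,234.97

Regular pay: 38 × $60.47 = $2,297.86
Overtime pay: 12 × $60.47 × 1.5 = $1,088.46
Gross pay = $2,297.86 + $1,088.46 = $3,386.32
Commuter benefit: $62.87
457(b) deferral: $3,386.32 × 0.0945 = $320.01
Pre-tax total = $62.87 + $320.01 = $382.88
Taxable wages = $3,386.32 − $382.88 = $3,003.44
Federal tax withheld: $3,003.44 × 0.1837 = $551.73
State unemployment insurance (employee share): $3,386.32 × 0.008 = $27.09
Parking deduction: $189.65
Total deductions = $62.87 + $320.01 + $551.73 + $27.09 + $189.65 = $1,151.35
Net pay = $3,386.32 − $1,151.35 = $2,234.97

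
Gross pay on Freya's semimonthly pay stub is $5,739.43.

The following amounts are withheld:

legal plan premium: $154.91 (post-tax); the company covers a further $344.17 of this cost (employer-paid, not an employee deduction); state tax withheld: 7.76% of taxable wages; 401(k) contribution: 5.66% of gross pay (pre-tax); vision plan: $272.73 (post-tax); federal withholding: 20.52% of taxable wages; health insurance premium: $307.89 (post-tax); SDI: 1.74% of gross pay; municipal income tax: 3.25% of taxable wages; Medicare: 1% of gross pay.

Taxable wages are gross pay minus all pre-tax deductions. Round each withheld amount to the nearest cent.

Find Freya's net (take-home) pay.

401(k) contribution: $5,739.43 × 0.0566 = $324.85
Taxable wages = $5,739.43 − $324.85 = $5,414.58
State tax withheld: $5,414.58 × 0.0776 = $420.17
Municipal income tax: $5,414.58 × 0.0325 = $175.97
Federal withholding: $5,414.58 × 0.2052 = $1,111.07
Medicare: $5,739.43 × 0.01 = $57.39
SDI: $5,739.43 × 0.0174 = $99.87
Legal plan premium: $154.91
Health insurance premium: $307.89
Vision plan: $272.73
(Employer's $344.17 toward legal plan premium is not withheld from the employee.)
Total deductions = $324.85 + $420.17 + $175.97 + $1,111.07 + $57.39 + $99.87 + $154.91 + $307.89 + $272.73 = $2,924.85
Net pay = $5,739.43 − $2,924.85 = $2,814.58

$2,814.58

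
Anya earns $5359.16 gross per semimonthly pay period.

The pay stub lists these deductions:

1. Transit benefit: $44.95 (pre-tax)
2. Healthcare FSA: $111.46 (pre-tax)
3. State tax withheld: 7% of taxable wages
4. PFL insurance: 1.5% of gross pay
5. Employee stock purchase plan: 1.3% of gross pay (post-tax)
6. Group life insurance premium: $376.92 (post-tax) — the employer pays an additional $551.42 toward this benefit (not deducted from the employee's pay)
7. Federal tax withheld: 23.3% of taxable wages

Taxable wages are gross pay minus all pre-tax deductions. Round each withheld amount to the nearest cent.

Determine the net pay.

$3099.34

Transit benefit: $44.95
Healthcare FSA: $111.46
Pre-tax total = $44.95 + $111.46 = $156.41
Taxable wages = $5359.16 − $156.41 = $5202.75
State tax withheld: $5202.75 × 0.07 = $364.19
Federal tax withheld: $5202.75 × 0.233 = $1212.24
PFL insurance: $5359.16 × 0.015 = $80.39
Group life insurance premium: $376.92
Employee stock purchase plan: $5359.16 × 0.013 = $69.67
(Employer's $551.42 toward group life insurance premium is not withheld from the employee.)
Total deductions = $44.95 + $111.46 + $364.19 + $1212.24 + $80.39 + $376.92 + $69.67 = $2259.82
Net pay = $5359.16 − $2259.82 = $3099.34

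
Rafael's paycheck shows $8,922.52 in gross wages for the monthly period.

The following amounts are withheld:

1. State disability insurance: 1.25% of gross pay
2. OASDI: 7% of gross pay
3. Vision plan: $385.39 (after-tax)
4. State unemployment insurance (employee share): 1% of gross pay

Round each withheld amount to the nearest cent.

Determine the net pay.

State disability insurance: $8,922.52 × 0.0125 = $111.53
State unemployment insurance (employee share): $8,922.52 × 0.01 = $89.23
OASDI: $8,922.52 × 0.07 = $624.58
Vision plan: $385.39
Total deductions = $111.53 + $89.23 + $624.58 + $385.39 = $1,210.73
Net pay = $8,922.52 − $1,210.73 = $7,711.79

$7,711.79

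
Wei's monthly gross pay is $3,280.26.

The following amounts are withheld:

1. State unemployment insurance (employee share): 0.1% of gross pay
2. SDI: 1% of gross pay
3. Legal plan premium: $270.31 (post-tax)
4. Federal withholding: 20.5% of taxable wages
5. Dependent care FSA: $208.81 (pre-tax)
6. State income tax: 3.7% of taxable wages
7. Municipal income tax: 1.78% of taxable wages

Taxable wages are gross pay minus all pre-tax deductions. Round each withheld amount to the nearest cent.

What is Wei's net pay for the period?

Dependent care FSA: $208.81
Taxable wages = $3,280.26 − $208.81 = $3,071.45
State income tax: $3,071.45 × 0.037 = $113.64
Municipal income tax: $3,071.45 × 0.0178 = $54.67
Federal withholding: $3,071.45 × 0.205 = $629.65
SDI: $3,280.26 × 0.01 = $32.80
State unemployment insurance (employee share): $3,280.26 × 0.001 = $3.28
Legal plan premium: $270.31
Total deductions = $208.81 + $113.64 + $54.67 + $629.65 + $32.80 + $3.28 + $270.31 = $1,313.16
Net pay = $3,280.26 − $1,313.16 = $1,967.10

$1,967.10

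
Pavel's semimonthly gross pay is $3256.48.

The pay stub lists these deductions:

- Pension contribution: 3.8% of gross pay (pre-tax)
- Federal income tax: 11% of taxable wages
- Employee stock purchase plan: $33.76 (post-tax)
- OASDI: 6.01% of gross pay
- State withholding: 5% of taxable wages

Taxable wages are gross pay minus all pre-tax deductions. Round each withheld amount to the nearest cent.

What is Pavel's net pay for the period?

Pension contribution: $3256.48 × 0.038 = $123.75
Taxable wages = $3256.48 − $123.75 = $3132.73
Federal income tax: $3132.73 × 0.11 = $344.60
State withholding: $3132.73 × 0.05 = $156.64
OASDI: $3256.48 × 0.0601 = $195.71
Employee stock purchase plan: $33.76
Total deductions = $123.75 + $344.60 + $156.64 + $195.71 + $33.76 = $854.46
Net pay = $3256.48 − $854.46 = $2402.02

$2402.02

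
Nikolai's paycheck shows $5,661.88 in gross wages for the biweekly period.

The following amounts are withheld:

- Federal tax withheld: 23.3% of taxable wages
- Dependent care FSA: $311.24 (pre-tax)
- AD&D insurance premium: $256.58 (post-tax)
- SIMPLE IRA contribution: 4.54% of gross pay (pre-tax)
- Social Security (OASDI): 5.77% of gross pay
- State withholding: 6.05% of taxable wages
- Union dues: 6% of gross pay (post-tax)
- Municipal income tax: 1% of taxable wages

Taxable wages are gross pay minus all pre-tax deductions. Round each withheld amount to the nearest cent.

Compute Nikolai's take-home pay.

Dependent care FSA: $311.24
SIMPLE IRA contribution: $5,661.88 × 0.0454 = $257.05
Pre-tax total = $311.24 + $257.05 = $568.29
Taxable wages = $5,661.88 − $568.29 = $5,093.59
State withholding: $5,093.59 × 0.0605 = $308.16
Municipal income tax: $5,093.59 × 0.01 = $50.94
Federal tax withheld: $5,093.59 × 0.233 = $1,186.81
Social Security (OASDI): $5,661.88 × 0.0577 = $326.69
AD&D insurance premium: $256.58
Union dues: $5,661.88 × 0.06 = $339.71
Total deductions = $311.24 + $257.05 + $308.16 + $50.94 + $1,186.81 + $326.69 + $256.58 + $339.71 = $3,037.18
Net pay = $5,661.88 − $3,037.18 = $2,624.70

$2,624.70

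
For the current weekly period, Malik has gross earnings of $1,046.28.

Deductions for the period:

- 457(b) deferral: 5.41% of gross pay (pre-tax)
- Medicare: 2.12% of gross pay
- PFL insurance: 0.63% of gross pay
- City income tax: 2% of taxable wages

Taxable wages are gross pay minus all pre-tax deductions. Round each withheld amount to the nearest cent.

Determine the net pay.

457(b) deferral: $1,046.28 × 0.0541 = $56.60
Taxable wages = $1,046.28 − $56.60 = $989.68
City income tax: $989.68 × 0.02 = $19.79
Medicare: $1,046.28 × 0.0212 = $22.18
PFL insurance: $1,046.28 × 0.0063 = $6.59
Total deductions = $56.60 + $19.79 + $22.18 + $6.59 = $105.16
Net pay = $1,046.28 − $105.16 = $941.12

$941.12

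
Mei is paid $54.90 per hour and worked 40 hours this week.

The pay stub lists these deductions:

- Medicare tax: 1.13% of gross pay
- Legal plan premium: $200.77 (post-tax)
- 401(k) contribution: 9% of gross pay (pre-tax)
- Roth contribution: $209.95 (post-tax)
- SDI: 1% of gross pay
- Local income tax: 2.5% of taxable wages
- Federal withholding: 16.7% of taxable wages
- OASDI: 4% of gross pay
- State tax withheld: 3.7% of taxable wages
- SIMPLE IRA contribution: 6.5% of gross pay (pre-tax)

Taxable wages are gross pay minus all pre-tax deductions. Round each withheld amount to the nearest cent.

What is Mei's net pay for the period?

$885.35

Gross pay: 40 × $54.90 = $2,196.00
401(k) contribution: $2,196.00 × 0.09 = $197.64
SIMPLE IRA contribution: $2,196.00 × 0.065 = $142.74
Pre-tax total = $197.64 + $142.74 = $340.38
Taxable wages = $2,196.00 − $340.38 = $1,855.62
Local income tax: $1,855.62 × 0.025 = $46.39
State tax withheld: $1,855.62 × 0.037 = $68.66
Federal withholding: $1,855.62 × 0.167 = $309.89
Medicare tax: $2,196.00 × 0.0113 = $24.81
OASDI: $2,196.00 × 0.04 = $87.84
SDI: $2,196.00 × 0.01 = $21.96
Legal plan premium: $200.77
Roth contribution: $209.95
Total deductions = $197.64 + $142.74 + $46.39 + $68.66 + $309.89 + $24.81 + $87.84 + $21.96 + $200.77 + $209.95 = $1,310.65
Net pay = $2,196.00 − $1,310.65 = $885.35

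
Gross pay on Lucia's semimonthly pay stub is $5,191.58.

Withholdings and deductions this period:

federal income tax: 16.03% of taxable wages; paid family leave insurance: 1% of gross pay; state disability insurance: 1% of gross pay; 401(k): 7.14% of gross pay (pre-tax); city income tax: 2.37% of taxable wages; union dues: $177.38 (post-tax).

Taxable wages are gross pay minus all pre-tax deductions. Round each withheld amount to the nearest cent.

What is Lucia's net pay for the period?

401(k): $5,191.58 × 0.0714 = $370.68
Taxable wages = $5,191.58 − $370.68 = $4,820.90
City income tax: $4,820.90 × 0.0237 = $114.26
Federal income tax: $4,820.90 × 0.1603 = $772.79
Paid family leave insurance: $5,191.58 × 0.01 = $51.92
State disability insurance: $5,191.58 × 0.01 = $51.92
Union dues: $177.38
Total deductions = $370.68 + $114.26 + $772.79 + $51.92 + $51.92 + $177.38 = $1,538.95
Net pay = $5,191.58 − $1,538.95 = $3,652.63

$3,652.63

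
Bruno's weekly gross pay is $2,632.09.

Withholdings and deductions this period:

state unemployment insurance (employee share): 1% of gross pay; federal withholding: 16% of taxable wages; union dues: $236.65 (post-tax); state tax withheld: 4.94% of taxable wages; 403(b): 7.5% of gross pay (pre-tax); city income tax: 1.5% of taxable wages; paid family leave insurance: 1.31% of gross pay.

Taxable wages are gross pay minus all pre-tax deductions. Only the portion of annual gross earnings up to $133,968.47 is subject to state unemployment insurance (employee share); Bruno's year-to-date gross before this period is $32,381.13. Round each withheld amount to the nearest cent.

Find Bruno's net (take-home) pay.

$1,590.89

403(b): $2,632.09 × 0.075 = $197.41
Taxable wages = $2,632.09 − $197.41 = $2,434.68
City income tax: $2,434.68 × 0.015 = $36.52
State tax withheld: $2,434.68 × 0.0494 = $120.27
Federal withholding: $2,434.68 × 0.16 = $389.55
State unemployment insurance (employee share): cap not yet reached, full $2,632.09 is subject → $2,632.09 × 0.01 = $26.32
Paid family leave insurance: $2,632.09 × 0.0131 = $34.48
Union dues: $236.65
Total deductions = $197.41 + $36.52 + $120.27 + $389.55 + $26.32 + $34.48 + $236.65 = $1,041.20
Net pay = $2,632.09 − $1,041.20 = $1,590.89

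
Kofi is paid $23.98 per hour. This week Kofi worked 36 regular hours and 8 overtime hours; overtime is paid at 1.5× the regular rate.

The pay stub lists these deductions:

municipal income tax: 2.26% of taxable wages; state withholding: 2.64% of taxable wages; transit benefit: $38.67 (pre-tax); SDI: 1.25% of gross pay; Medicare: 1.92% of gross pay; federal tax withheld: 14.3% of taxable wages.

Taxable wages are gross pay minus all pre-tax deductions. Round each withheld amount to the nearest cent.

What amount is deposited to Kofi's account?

$862.30

Regular pay: 36 × $23.98 = $863.28
Overtime pay: 8 × $23.98 × 1.5 = $287.76
Gross pay = $863.28 + $287.76 = $1,151.04
Transit benefit: $38.67
Taxable wages = $1,151.04 − $38.67 = $1,112.37
State withholding: $1,112.37 × 0.0264 = $29.37
Municipal income tax: $1,112.37 × 0.0226 = $25.14
Federal tax withheld: $1,112.37 × 0.143 = $159.07
SDI: $1,151.04 × 0.0125 = $14.39
Medicare: $1,151.04 × 0.0192 = $22.10
Total deductions = $38.67 + $29.37 + $25.14 + $159.07 + $14.39 + $22.10 = $288.74
Net pay = $1,151.04 − $288.74 = $862.30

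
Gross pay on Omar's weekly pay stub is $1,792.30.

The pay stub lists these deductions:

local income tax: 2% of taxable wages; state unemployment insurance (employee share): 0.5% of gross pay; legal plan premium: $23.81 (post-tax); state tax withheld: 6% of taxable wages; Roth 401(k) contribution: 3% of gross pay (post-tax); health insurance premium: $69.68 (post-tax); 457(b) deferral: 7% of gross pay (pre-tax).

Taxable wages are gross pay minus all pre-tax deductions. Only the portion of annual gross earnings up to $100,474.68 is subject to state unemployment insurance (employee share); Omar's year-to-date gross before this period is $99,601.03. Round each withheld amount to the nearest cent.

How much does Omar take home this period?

457(b) deferral: $1,792.30 × 0.07 = $125.46
Taxable wages = $1,792.30 − $125.46 = $1,666.84
Local income tax: $1,666.84 × 0.02 = $33.34
State tax withheld: $1,666.84 × 0.06 = $100.01
State unemployment insurance (employee share): only $100,474.68 − $99,601.03 = $873.65 of this check is subject → $873.65 × 0.005 = $4.37
Roth 401(k) contribution: $1,792.30 × 0.03 = $53.77
Health insurance premium: $69.68
Legal plan premium: $23.81
Total deductions = $125.46 + $33.34 + $100.01 + $4.37 + $53.77 + $69.68 + $23.81 = $410.44
Net pay = $1,792.30 − $410.44 = $1,381.86

$1,381.86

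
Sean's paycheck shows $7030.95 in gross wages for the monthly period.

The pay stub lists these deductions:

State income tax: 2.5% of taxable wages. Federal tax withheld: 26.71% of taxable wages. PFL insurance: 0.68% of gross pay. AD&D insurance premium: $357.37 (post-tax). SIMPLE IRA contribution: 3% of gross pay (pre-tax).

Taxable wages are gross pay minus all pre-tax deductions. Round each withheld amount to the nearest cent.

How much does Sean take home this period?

SIMPLE IRA contribution: $7030.95 × 0.03 = $210.93
Taxable wages = $7030.95 − $210.93 = $6820.02
Federal tax withheld: $6820.02 × 0.2671 = $1821.63
State income tax: $6820.02 × 0.025 = $170.50
PFL insurance: $7030.95 × 0.0068 = $47.81
AD&D insurance premium: $357.37
Total deductions = $210.93 + $1821.63 + $170.50 + $47.81 + $357.37 = $2608.24
Net pay = $7030.95 − $2608.24 = $4422.71

$4422.71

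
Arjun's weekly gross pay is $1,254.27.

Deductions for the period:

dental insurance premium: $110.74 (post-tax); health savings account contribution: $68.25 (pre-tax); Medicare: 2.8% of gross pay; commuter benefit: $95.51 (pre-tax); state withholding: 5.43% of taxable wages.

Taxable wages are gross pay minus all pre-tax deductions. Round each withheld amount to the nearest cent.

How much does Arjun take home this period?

Health savings account contribution: $68.25
Commuter benefit: $95.51
Pre-tax total = $68.25 + $95.51 = $163.76
Taxable wages = $1,254.27 − $163.76 = $1,090.51
State withholding: $1,090.51 × 0.0543 = $59.21
Medicare: $1,254.27 × 0.028 = $35.12
Dental insurance premium: $110.74
Total deductions = $68.25 + $95.51 + $59.21 + $35.12 + $110.74 = $368.83
Net pay = $1,254.27 − $368.83 = $885.44

$885.44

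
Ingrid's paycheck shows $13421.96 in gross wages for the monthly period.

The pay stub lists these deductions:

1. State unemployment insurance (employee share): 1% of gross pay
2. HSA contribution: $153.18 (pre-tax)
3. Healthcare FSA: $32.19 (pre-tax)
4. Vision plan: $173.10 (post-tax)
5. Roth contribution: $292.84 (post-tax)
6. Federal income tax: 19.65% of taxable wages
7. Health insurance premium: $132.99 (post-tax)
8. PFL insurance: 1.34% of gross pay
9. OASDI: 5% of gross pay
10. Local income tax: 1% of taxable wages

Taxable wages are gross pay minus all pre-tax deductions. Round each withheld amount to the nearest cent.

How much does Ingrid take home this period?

$8919.13

Healthcare FSA: $32.19
HSA contribution: $153.18
Pre-tax total = $32.19 + $153.18 = $185.37
Taxable wages = $13421.96 − $185.37 = $13236.59
Local income tax: $13236.59 × 0.01 = $132.37
Federal income tax: $13236.59 × 0.1965 = $2600.99
PFL insurance: $13421.96 × 0.0134 = $179.85
State unemployment insurance (employee share): $13421.96 × 0.01 = $134.22
OASDI: $13421.96 × 0.05 = $671.10
Health insurance premium: $132.99
Roth contribution: $292.84
Vision plan: $173.10
Total deductions = $32.19 + $153.18 + $132.37 + $2600.99 + $179.85 + $134.22 + $671.10 + $132.99 + $292.84 + $173.10 = $4502.83
Net pay = $13421.96 − $4502.83 = $8919.13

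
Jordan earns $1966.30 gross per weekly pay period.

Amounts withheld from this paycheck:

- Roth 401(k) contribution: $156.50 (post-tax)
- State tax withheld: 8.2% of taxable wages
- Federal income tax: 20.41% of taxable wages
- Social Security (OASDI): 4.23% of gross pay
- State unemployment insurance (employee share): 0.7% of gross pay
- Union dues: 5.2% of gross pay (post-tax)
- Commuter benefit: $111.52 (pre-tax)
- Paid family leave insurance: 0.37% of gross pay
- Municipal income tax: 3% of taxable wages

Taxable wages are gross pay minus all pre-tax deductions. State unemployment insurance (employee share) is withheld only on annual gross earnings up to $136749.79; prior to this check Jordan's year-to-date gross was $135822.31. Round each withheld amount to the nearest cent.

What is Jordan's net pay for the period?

Commuter benefit: $111.52
Taxable wages = $1966.30 − $111.52 = $1854.78
Federal income tax: $1854.78 × 0.2041 = $378.56
State tax withheld: $1854.78 × 0.082 = $152.09
Municipal income tax: $1854.78 × 0.03 = $55.64
State unemployment insurance (employee share): only $136749.79 − $135822.31 = $927.48 of this check is subject → $927.48 × 0.007 = $6.49
Social Security (OASDI): $1966.30 × 0.0423 = $83.17
Paid family leave insurance: $1966.30 × 0.0037 = $7.28
Roth 401(k) contribution: $156.50
Union dues: $1966.30 × 0.052 = $102.25
Total deductions = $111.52 + $378.56 + $152.09 + $55.64 + $6.49 + $83.17 + $7.28 + $156.50 + $102.25 = $1053.50
Net pay = $1966.30 − $1053.50 = $912.80

$912.80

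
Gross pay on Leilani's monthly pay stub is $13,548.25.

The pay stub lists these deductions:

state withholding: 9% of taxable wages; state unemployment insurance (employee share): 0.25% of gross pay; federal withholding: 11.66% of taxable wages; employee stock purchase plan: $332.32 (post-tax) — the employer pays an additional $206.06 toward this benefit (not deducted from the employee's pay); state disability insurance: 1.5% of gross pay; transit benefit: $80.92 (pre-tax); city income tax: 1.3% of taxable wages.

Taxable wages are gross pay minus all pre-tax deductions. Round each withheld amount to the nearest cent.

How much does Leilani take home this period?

$9,940.49

Transit benefit: $80.92
Taxable wages = $13,548.25 − $80.92 = $13,467.33
Federal withholding: $13,467.33 × 0.1166 = $1,570.29
State withholding: $13,467.33 × 0.09 = $1,212.06
City income tax: $13,467.33 × 0.013 = $175.08
State disability insurance: $13,548.25 × 0.015 = $203.22
State unemployment insurance (employee share): $13,548.25 × 0.0025 = $33.87
Employee stock purchase plan: $332.32
(Employer's $206.06 toward employee stock purchase plan is not withheld from the employee.)
Total deductions = $80.92 + $1,570.29 + $1,212.06 + $175.08 + $203.22 + $33.87 + $332.32 = $3,607.76
Net pay = $13,548.25 − $3,607.76 = $9,940.49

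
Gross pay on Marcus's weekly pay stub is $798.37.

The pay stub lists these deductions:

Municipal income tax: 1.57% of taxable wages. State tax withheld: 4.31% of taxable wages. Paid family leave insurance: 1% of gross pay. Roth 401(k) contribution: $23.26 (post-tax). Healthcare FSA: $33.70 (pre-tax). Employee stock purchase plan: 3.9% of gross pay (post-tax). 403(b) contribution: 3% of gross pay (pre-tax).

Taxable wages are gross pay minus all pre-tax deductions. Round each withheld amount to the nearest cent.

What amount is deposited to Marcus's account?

$634.78

403(b) contribution: $798.37 × 0.03 = $23.95
Healthcare FSA: $33.70
Pre-tax total = $23.95 + $33.70 = $57.65
Taxable wages = $798.37 − $57.65 = $740.72
Municipal income tax: $740.72 × 0.0157 = $11.63
State tax withheld: $740.72 × 0.0431 = $31.93
Paid family leave insurance: $798.37 × 0.01 = $7.98
Roth 401(k) contribution: $23.26
Employee stock purchase plan: $798.37 × 0.039 = $31.14
Total deductions = $23.95 + $33.70 + $11.63 + $31.93 + $7.98 + $23.26 + $31.14 = $163.59
Net pay = $798.37 − $163.59 = $634.78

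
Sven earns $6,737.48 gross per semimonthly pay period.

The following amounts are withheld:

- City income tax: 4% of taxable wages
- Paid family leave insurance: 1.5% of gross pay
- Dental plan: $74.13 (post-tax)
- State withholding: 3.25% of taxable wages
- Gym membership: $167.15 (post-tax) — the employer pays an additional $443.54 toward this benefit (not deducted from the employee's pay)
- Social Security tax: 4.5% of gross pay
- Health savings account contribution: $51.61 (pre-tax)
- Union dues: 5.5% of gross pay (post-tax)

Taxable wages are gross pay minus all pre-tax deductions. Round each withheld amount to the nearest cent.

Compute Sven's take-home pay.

$5,185.06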